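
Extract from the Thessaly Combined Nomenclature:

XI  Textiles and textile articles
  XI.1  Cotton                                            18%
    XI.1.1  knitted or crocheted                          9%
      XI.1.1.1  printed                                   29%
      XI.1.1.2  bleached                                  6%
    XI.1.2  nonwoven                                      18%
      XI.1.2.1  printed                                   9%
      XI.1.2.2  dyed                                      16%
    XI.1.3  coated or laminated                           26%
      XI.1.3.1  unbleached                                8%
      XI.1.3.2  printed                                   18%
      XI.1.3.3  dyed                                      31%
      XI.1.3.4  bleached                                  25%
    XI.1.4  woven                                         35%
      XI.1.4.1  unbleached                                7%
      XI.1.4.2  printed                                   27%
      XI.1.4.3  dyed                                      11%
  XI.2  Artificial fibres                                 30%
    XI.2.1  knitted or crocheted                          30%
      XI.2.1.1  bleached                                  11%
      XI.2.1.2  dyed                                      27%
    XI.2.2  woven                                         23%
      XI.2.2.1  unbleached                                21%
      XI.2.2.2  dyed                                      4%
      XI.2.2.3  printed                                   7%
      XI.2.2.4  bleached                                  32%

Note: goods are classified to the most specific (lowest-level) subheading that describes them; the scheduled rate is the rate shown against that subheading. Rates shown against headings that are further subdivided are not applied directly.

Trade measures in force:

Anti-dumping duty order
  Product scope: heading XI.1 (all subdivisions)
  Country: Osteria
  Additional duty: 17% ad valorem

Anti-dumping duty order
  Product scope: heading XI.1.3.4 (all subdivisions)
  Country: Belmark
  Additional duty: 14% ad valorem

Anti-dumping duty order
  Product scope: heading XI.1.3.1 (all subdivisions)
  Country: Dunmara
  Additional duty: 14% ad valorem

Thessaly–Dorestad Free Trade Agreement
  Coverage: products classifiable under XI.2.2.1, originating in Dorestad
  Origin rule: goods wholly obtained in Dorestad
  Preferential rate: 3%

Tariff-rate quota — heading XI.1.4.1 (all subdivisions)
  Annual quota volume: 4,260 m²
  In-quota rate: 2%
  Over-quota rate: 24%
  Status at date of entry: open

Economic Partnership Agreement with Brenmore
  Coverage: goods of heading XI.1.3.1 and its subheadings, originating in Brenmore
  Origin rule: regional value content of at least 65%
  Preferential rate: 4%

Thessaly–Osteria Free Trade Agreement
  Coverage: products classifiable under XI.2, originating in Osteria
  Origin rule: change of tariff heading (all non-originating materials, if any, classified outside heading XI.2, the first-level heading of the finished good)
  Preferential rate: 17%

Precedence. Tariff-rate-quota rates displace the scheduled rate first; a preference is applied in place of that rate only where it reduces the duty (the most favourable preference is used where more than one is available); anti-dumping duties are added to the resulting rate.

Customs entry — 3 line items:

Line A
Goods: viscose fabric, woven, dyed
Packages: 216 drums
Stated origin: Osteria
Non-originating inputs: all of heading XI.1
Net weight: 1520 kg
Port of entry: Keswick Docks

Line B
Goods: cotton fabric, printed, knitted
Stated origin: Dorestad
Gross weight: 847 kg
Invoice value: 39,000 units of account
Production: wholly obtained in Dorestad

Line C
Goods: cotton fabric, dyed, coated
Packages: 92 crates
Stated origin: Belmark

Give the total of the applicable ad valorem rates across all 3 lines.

64%

Line A: viscose → XI.2; woven → XI.2.2; dyed → XI.2.2.2. Scheduled 4%. Osteria agreement on XI.2: CTH met → 17% available; preference 17% not lower than 4% → no reduction. → 4%.
Line B: cotton → XI.1; knitted → XI.1.1; printed → XI.1.1.1. Scheduled 29%. Dorestad agreement on XI.2.2.1: XI.1.1.1 not covered. → 29%.
Line C: cotton → XI.1; coated → XI.1.3; dyed → XI.1.3.3. Scheduled 31%. No special measure applies. → 31%.
Sum: 4% + 29% + 31% = 64%.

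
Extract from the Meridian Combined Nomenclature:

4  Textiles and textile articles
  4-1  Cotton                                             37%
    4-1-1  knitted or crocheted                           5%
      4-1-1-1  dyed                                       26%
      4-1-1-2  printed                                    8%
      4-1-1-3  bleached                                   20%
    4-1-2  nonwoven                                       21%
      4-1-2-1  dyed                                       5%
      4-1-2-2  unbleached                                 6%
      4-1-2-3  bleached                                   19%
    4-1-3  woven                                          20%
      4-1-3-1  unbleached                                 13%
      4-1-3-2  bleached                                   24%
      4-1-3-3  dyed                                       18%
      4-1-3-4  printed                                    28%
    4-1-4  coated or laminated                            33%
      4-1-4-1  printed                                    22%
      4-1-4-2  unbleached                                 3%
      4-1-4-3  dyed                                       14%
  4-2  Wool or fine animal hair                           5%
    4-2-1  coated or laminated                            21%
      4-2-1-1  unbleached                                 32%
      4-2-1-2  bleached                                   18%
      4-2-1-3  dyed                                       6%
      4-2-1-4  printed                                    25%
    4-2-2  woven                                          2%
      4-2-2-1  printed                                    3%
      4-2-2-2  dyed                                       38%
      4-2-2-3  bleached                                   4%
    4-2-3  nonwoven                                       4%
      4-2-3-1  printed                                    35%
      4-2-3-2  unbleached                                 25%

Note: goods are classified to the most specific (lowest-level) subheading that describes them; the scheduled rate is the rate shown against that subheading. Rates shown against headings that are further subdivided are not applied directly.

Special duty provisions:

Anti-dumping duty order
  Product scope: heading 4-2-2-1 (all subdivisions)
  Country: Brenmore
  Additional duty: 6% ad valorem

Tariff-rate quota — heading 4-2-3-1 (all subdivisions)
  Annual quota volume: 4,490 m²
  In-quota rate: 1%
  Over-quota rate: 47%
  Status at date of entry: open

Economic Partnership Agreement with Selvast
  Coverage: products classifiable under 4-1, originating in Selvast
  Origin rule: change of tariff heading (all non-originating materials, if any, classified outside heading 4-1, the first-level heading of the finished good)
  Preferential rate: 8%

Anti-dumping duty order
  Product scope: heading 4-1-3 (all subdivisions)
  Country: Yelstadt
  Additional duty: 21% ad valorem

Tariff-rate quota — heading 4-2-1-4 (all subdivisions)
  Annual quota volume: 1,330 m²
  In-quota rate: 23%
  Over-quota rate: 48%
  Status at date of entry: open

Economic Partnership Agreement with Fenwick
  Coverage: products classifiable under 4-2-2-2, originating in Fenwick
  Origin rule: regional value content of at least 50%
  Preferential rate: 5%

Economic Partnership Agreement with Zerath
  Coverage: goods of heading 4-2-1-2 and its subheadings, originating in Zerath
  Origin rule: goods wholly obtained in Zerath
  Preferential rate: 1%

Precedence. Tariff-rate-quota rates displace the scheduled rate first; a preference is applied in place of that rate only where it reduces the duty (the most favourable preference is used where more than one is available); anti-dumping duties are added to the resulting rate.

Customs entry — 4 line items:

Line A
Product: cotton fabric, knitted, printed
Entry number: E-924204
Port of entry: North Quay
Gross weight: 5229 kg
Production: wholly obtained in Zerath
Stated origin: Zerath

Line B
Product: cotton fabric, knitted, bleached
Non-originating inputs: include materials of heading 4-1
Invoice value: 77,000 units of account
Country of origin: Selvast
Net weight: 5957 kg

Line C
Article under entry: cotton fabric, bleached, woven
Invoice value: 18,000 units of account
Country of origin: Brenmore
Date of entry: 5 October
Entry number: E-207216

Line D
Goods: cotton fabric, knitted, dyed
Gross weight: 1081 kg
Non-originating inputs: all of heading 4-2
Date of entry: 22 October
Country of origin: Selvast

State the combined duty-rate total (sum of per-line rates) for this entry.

60%

Line A: cotton → 4-1; knitted → 4-1-1; printed → 4-1-1-2. Scheduled 8%. Zerath agreement on 4-2-1-2: 4-1-1-2 not covered. → 8%.
Line B: cotton → 4-1; knitted → 4-1-1; bleached → 4-1-1-3. Scheduled 20%. Selvast agreement on 4-1: CTH not met. → 20%.
Line C: cotton → 4-1; woven → 4-1-3; bleached → 4-1-3-2. Scheduled 24%. No special measure applies. → 24%.
Line D: cotton → 4-1; knitted → 4-1-1; dyed → 4-1-1-1. Scheduled 26%. Selvast agreement on 4-1: CTH met → 8% available; preferential 8%. → 8%.
Sum: 8% + 20% + 24% + 8% = 60%.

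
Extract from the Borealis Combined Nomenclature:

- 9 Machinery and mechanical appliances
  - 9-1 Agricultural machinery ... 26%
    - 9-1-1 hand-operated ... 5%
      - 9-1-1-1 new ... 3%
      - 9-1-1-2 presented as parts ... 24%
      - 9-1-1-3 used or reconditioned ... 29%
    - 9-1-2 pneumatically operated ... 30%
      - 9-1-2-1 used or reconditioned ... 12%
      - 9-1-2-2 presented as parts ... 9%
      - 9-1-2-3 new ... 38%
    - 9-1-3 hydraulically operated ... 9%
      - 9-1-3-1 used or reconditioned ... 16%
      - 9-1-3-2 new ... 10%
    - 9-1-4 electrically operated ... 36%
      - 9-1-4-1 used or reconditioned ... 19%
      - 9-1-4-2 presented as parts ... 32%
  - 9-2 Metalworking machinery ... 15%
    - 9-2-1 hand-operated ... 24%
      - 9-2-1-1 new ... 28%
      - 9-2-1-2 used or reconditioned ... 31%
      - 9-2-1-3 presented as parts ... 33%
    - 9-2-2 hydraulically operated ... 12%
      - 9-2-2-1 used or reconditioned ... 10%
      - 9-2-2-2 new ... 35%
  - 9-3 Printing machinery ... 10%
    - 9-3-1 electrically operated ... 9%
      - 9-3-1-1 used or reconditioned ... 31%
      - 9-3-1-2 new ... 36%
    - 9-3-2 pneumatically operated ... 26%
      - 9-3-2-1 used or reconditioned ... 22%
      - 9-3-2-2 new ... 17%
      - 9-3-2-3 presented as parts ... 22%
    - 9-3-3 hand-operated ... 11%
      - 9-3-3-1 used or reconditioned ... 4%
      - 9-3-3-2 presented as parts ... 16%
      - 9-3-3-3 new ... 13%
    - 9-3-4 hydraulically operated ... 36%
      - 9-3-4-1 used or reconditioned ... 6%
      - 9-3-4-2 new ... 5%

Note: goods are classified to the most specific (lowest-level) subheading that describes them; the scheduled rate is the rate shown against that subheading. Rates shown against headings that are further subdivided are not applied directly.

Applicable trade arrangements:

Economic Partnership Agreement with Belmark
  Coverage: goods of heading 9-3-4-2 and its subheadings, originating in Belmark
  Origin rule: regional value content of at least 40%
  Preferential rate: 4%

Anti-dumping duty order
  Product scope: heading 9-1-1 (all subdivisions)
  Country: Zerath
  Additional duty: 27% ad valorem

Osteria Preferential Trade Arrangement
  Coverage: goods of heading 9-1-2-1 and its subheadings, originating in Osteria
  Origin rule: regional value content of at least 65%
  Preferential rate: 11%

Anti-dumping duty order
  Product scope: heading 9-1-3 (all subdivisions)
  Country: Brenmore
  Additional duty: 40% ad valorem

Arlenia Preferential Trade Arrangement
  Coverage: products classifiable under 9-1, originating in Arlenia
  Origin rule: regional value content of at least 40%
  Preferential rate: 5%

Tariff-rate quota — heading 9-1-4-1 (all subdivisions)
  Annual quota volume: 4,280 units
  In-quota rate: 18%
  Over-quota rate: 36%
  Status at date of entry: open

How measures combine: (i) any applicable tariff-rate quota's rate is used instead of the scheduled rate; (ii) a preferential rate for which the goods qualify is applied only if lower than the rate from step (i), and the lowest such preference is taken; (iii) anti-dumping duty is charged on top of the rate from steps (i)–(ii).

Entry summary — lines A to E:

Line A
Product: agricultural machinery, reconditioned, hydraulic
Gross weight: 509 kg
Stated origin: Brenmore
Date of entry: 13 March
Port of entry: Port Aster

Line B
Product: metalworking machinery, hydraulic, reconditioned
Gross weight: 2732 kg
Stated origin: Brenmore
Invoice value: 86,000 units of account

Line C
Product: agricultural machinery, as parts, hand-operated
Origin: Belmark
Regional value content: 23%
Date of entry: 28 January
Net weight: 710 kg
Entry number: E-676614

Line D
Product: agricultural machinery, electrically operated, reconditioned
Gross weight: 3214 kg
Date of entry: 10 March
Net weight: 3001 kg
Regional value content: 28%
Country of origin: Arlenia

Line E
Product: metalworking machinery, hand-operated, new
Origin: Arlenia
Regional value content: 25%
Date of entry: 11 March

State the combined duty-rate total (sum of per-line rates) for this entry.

Line A: agricultural → 9-1; hydraulic → 9-1-3; reconditioned → 9-1-3-1. Scheduled 16%. anti-dumping (Brenmore, 9-1-3): +40%; total 16% + 40% = 56%. → 56%.
Line B: metalworking → 9-2; hydraulic → 9-2-2; reconditioned → 9-2-2-1. Scheduled 10%. No special measure applies. → 10%.
Line C: agricultural → 9-1; hand-operated → 9-1-1; as parts → 9-1-1-2. Scheduled 24%. Belmark agreement on 9-3-4-2: 9-1-1-2 not covered. → 24%.
Line D: agricultural → 9-1; electrically operated → 9-1-4; reconditioned → 9-1-4-1. Scheduled 19%. quota on 9-1-4-1 open → in-quota 18%; Arlenia agreement on 9-1: RVC < 40%. → 18%.
Line E: metalworking → 9-2; hand-operated → 9-2-1; new → 9-2-1-1. Scheduled 28%. Arlenia agreement on 9-1: 9-2-1-1 not covered. → 28%.
Sum: 56% + 10% + 24% + 18% + 28% = 136%.

136%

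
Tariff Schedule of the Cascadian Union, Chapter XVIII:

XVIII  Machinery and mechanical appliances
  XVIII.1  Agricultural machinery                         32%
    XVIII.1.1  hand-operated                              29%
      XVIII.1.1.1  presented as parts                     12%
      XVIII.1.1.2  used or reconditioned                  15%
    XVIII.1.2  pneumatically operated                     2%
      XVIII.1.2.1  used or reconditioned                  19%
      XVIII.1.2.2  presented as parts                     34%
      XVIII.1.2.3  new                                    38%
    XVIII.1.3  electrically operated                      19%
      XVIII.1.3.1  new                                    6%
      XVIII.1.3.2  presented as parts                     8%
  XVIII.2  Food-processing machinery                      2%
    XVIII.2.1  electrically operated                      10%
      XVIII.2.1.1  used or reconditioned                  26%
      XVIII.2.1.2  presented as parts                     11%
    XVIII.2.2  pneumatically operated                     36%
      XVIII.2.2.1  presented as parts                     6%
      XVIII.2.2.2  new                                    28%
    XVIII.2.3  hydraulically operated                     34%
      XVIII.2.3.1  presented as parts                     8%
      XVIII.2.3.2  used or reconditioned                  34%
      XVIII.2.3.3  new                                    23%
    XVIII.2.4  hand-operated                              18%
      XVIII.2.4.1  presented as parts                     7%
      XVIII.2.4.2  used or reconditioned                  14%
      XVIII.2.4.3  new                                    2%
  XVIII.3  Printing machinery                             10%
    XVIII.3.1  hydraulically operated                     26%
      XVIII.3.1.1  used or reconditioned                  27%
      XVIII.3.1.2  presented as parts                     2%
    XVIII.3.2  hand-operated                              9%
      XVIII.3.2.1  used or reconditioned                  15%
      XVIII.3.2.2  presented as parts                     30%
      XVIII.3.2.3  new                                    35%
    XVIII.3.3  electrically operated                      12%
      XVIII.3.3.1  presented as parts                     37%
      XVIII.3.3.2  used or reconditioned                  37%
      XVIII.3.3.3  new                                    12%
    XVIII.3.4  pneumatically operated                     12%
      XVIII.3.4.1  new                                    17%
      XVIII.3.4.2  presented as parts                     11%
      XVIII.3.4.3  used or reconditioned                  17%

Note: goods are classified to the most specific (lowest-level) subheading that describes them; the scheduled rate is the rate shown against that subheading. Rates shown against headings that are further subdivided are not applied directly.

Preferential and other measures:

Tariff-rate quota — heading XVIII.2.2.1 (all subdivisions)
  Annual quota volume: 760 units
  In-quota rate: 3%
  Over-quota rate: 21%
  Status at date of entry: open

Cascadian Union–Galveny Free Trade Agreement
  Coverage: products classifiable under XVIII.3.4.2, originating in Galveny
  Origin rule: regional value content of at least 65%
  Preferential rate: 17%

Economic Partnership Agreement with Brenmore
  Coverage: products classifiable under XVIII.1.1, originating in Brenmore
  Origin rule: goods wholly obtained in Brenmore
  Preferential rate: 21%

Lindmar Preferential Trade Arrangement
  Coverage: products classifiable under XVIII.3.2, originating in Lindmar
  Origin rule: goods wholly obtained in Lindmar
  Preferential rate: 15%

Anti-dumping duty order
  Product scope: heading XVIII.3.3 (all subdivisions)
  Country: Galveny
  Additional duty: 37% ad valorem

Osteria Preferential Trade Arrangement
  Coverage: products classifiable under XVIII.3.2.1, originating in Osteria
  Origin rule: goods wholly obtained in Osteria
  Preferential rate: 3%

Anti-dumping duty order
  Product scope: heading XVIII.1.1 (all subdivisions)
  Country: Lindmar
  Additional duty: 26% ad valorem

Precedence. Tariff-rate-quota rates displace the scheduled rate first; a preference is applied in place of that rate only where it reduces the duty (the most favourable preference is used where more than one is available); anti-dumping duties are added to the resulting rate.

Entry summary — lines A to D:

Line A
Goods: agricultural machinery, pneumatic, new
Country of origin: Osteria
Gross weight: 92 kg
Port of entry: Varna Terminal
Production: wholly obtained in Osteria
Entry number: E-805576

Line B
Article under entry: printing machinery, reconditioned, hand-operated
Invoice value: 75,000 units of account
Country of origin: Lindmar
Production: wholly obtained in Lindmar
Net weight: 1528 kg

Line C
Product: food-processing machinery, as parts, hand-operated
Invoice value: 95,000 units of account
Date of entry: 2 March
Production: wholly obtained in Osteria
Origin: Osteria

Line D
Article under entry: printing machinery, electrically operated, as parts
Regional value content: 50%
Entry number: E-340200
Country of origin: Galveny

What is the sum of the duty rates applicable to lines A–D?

Line A: agricultural → XVIII.1; pneumatic → XVIII.1.2; new → XVIII.1.2.3. Scheduled 38%. Osteria agreement on XVIII.3.2.1: XVIII.1.2.3 not covered. → 38%.
Line B: printing → XVIII.3; hand-operated → XVIII.3.2; reconditioned → XVIII.3.2.1. Scheduled 15%. Lindmar agreement on XVIII.3.2: wholly obtained → 15% available; preference 15% not lower than 15% → no reduction. → 15%.
Line C: food-processing → XVIII.2; hand-operated → XVIII.2.4; as parts → XVIII.2.4.1. Scheduled 7%. Osteria agreement on XVIII.3.2.1: XVIII.2.4.1 not covered. → 7%.
Line D: printing → XVIII.3; electrically operated → XVIII.3.3; as parts → XVIII.3.3.1. Scheduled 37%. Galveny agreement on XVIII.3.4.2: XVIII.3.3.1 not covered; anti-dumping (Galveny, XVIII.3.3): +37%; total 37% + 37% = 74%. → 74%.
Sum: 38% + 15% + 7% + 74% = 134%.

134%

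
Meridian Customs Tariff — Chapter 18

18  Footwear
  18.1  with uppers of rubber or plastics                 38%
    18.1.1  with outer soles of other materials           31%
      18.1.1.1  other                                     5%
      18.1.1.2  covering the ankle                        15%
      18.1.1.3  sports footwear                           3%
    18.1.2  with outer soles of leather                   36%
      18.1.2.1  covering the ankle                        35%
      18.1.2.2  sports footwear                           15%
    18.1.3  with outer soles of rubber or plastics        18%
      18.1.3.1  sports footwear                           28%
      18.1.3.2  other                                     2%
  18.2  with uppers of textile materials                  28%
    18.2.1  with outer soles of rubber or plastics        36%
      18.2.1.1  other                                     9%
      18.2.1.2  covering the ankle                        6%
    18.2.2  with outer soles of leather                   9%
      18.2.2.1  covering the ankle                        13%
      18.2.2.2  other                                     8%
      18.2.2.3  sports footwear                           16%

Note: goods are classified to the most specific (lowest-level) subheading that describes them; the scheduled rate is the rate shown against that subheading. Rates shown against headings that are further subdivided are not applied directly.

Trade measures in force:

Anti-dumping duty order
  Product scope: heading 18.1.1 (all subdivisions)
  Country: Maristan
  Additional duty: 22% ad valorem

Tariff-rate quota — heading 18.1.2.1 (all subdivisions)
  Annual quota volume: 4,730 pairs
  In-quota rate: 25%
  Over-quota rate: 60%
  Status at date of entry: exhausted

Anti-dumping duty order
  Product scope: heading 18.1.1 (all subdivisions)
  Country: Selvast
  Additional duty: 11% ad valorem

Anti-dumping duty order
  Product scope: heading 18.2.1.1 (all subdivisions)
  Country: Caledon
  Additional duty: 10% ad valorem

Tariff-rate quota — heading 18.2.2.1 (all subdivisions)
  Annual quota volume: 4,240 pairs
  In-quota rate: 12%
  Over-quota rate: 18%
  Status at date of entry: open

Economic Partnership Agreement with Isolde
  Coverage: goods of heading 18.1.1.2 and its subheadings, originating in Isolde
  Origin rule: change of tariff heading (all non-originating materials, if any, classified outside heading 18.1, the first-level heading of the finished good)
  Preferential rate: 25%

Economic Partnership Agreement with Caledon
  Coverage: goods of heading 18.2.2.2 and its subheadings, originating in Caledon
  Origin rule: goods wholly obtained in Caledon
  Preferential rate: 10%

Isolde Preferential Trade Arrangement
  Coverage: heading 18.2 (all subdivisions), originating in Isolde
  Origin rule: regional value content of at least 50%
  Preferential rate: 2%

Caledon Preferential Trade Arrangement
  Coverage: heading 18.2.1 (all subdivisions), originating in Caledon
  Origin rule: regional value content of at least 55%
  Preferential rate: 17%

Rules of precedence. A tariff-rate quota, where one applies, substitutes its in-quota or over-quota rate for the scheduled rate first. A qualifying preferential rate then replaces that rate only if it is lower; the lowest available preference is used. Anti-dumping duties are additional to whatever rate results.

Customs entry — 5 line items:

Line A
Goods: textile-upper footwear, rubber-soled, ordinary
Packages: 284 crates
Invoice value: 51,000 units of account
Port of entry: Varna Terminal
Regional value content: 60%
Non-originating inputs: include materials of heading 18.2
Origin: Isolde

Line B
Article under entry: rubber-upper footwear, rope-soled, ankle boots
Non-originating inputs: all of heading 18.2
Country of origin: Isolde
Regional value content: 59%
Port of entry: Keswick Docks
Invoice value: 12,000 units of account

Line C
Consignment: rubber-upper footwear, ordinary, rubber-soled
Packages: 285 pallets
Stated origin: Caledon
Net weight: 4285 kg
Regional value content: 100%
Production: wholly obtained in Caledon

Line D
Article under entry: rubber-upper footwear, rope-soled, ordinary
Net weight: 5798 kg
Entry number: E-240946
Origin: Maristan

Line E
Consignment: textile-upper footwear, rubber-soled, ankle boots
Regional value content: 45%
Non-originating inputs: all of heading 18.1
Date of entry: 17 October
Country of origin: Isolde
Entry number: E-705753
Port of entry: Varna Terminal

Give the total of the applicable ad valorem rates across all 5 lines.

52%

Line A: textile-upper → 18.2; rubber-soled → 18.2.1; ordinary → 18.2.1.1. Scheduled 9%. Isolde agreement on 18.1.1.2: 18.2.1.1 not covered; Isolde agreement on 18.2: RVC ≥ 50% → 2% available; preferential 2%. → 2%.
Line B: rubber-upper → 18.1; rope-soled → 18.1.1; ankle boots → 18.1.1.2. Scheduled 15%. Isolde agreement on 18.1.1.2: CTH met → 25% available; Isolde agreement on 18.2: 18.1.1.2 not covered; preference 25% not lower than 15% → no reduction. → 15%.
Line C: rubber-upper → 18.1; rubber-soled → 18.1.3; ordinary → 18.1.3.2. Scheduled 2%. Caledon agreement on 18.2.2.2: 18.1.3.2 not covered; Caledon agreement on 18.2.1: 18.1.3.2 not covered. → 2%.
Line D: rubber-upper → 18.1; rope-soled → 18.1.1; ordinary → 18.1.1.1. Scheduled 5%. anti-dumping (Maristan, 18.1.1): +22%; total 5% + 22% = 27%. → 27%.
Line E: textile-upper → 18.2; rubber-soled → 18.2.1; ankle boots → 18.2.1.2. Scheduled 6%. Isolde agreement on 18.1.1.2: 18.2.1.2 not covered; Isolde agreement on 18.2: RVC < 50%. → 6%.
Sum: 2% + 15% + 2% + 27% + 6% = 52%.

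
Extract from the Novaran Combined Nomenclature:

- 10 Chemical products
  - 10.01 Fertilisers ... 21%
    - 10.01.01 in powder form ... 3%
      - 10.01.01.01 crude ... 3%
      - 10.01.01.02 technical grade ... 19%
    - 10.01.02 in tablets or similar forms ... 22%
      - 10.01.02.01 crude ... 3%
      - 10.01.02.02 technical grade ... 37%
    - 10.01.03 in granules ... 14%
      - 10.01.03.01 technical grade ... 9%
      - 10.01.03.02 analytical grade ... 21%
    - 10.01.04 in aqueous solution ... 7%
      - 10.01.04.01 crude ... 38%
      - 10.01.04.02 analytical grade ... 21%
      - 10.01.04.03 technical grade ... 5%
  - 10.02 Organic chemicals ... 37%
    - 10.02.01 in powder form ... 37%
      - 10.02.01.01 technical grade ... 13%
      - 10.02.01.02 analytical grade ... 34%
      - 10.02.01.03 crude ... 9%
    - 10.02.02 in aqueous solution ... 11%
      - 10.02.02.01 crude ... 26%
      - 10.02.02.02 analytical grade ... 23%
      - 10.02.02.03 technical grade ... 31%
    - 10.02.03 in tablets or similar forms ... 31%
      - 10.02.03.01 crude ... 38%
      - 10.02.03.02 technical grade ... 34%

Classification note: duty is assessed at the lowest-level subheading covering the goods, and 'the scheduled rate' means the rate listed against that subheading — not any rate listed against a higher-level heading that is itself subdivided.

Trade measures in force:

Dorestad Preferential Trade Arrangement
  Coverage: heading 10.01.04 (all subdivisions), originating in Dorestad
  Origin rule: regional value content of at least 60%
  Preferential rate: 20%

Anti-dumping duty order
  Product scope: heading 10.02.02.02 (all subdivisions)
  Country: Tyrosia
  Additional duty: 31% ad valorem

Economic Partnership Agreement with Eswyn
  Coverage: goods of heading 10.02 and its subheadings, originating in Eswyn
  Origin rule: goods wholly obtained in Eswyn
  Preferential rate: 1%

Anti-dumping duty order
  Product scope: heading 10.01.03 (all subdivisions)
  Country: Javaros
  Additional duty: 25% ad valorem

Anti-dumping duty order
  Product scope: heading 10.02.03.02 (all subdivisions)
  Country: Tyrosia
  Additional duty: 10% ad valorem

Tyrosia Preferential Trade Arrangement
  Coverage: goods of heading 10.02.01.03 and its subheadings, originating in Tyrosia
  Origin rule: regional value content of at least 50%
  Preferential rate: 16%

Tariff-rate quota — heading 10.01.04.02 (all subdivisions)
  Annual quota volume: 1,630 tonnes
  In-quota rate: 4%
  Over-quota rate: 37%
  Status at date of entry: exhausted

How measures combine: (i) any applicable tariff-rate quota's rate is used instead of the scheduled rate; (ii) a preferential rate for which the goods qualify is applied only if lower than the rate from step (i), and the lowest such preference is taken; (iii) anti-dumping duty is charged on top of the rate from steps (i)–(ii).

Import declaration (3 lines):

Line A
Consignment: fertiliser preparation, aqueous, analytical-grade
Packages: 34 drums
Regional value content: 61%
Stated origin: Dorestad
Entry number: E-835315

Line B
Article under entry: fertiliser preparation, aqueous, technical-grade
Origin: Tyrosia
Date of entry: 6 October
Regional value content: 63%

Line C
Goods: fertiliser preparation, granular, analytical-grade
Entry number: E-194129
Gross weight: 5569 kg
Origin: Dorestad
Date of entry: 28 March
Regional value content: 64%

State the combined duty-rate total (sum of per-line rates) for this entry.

46%

Line A: fertiliser → 10.01; aqueous → 10.01.04; analytical-grade → 10.01.04.02. Scheduled 21%. quota on 10.01.04.02 exhausted → over-quota 37%; Dorestad agreement on 10.01.04: RVC ≥ 60% → 20% available; preferential 20%. → 20%.
Line B: fertiliser → 10.01; aqueous → 10.01.04; technical-grade → 10.01.04.03. Scheduled 5%. Tyrosia agreement on 10.02.01.03: 10.01.04.03 not covered. → 5%.
Line C: fertiliser → 10.01; granular → 10.01.03; analytical-grade → 10.01.03.02. Scheduled 21%. Dorestad agreement on 10.01.04: 10.01.03.02 not covered. → 21%.
Sum: 20% + 5% + 21% = 46%.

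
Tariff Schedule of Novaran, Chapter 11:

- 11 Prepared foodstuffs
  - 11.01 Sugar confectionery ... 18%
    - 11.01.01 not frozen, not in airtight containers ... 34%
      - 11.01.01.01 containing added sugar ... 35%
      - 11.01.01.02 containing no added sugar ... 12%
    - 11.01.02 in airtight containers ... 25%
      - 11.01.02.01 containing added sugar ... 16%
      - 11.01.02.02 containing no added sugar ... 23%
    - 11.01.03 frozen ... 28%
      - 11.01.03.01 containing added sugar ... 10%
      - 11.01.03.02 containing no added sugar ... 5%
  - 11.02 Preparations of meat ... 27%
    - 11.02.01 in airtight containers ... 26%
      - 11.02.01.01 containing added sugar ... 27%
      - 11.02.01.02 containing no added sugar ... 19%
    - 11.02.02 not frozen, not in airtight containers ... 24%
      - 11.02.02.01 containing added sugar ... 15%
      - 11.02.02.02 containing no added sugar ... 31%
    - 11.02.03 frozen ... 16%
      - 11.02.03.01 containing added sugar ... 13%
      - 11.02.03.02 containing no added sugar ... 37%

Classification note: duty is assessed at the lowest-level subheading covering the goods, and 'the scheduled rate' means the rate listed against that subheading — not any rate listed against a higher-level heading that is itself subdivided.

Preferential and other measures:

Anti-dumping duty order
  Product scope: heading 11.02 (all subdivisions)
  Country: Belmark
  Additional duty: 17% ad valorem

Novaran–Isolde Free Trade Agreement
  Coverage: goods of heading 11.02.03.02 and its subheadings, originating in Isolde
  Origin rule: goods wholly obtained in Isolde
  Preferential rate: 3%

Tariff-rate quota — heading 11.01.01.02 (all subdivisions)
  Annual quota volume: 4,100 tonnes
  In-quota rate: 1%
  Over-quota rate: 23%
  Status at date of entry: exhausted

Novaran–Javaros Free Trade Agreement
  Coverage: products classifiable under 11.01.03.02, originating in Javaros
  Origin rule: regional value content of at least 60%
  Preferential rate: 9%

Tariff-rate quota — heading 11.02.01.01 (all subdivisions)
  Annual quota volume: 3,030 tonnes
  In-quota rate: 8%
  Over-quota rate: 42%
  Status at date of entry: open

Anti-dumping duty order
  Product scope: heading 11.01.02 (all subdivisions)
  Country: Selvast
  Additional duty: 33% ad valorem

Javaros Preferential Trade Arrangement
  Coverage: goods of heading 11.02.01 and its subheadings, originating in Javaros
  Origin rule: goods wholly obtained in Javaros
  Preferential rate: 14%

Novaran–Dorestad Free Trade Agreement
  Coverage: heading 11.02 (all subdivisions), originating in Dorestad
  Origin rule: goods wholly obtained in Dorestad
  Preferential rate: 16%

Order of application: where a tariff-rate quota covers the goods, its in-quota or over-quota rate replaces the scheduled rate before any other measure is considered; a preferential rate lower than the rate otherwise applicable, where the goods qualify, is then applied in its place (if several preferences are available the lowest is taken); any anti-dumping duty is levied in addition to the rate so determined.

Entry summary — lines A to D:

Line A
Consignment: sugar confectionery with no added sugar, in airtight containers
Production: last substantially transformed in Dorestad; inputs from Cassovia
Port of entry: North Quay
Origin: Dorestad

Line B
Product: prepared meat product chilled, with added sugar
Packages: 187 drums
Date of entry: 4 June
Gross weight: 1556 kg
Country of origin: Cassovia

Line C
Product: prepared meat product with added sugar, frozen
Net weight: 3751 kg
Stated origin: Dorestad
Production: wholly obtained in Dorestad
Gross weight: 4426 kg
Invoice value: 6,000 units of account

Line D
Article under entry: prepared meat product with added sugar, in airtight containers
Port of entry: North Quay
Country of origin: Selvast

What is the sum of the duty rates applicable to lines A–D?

Line A: sugar confectionery → 11.01; in airtight containers → 11.01.02; with no added sugar → 11.01.02.02. Scheduled 23%. Dorestad agreement on 11.02: 11.01.02.02 not covered. → 23%.
Line B: prepared meat product → 11.02; chilled → 11.02.02; with added sugar → 11.02.02.01. Scheduled 15%. No special measure applies. → 15%.
Line C: prepared meat product → 11.02; frozen → 11.02.03; with added sugar → 11.02.03.01. Scheduled 13%. Dorestad agreement on 11.02: wholly obtained → 16% available; preference 16% not lower than 13% → no reduction. → 13%.
Line D: prepared meat product → 11.02; in airtight containers → 11.02.01; with added sugar → 11.02.01.01. Scheduled 27%. quota on 11.02.01.01 open → in-quota 8%. → 8%.
Sum: 23% + 15% + 13% + 8% = 59%.

59%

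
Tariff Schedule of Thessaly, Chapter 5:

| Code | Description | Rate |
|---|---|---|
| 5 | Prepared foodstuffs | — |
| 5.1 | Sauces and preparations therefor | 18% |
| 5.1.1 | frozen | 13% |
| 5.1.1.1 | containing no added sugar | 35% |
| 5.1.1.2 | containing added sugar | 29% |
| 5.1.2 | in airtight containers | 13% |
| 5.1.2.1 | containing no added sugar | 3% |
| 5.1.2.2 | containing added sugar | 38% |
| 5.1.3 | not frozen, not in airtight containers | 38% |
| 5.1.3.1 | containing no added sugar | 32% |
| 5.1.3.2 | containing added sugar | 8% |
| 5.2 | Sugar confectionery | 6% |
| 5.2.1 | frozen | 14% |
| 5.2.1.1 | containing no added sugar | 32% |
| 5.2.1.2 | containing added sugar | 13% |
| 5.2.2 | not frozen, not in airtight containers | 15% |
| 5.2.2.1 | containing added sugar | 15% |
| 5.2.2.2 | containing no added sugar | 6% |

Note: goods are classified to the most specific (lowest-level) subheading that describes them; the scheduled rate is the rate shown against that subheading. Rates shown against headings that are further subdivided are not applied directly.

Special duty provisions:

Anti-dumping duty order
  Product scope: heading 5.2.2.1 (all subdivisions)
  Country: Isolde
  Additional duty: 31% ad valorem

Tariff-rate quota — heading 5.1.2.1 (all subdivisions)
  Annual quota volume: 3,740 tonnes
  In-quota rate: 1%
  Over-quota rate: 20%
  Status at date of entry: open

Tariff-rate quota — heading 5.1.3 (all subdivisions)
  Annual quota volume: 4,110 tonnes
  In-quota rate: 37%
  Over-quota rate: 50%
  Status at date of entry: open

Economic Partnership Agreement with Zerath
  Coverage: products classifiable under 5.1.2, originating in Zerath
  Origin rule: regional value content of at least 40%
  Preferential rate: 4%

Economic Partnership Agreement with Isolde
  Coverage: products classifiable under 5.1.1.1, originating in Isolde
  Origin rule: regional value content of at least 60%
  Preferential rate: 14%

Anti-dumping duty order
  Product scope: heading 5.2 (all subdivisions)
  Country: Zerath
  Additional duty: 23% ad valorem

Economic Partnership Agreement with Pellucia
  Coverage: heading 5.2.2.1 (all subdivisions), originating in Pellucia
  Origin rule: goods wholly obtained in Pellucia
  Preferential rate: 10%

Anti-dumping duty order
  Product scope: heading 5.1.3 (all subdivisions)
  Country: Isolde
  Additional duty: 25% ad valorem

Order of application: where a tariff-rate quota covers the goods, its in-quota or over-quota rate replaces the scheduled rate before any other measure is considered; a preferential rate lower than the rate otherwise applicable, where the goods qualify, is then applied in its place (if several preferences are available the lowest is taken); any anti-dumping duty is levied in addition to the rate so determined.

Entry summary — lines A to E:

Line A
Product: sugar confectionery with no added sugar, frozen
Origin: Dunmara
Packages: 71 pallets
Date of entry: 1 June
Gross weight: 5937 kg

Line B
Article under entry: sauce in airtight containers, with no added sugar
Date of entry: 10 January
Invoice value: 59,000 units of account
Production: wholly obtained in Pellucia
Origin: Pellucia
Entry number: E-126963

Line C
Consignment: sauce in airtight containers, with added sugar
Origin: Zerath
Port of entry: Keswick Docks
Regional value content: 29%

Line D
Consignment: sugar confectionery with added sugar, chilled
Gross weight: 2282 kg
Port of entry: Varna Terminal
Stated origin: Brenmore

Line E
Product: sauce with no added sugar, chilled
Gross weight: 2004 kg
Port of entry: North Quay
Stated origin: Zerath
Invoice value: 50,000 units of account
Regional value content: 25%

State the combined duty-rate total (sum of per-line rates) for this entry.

Line A: sugar confectionery → 5.2; frozen → 5.2.1; with no added sugar → 5.2.1.1. Scheduled 32%. No special measure applies. → 32%.
Line B: sauce → 5.1; in airtight containers → 5.1.2; with no added sugar → 5.1.2.1. Scheduled 3%. quota on 5.1.2.1 open → in-quota 1%; Pellucia agreement on 5.2.2.1: 5.1.2.1 not covered. → 1%.
Line C: sauce → 5.1; in airtight containers → 5.1.2; with added sugar → 5.1.2.2. Scheduled 38%. Zerath agreement on 5.1.2: RVC < 40%. → 38%.
Line D: sugar confectionery → 5.2; chilled → 5.2.2; with added sugar → 5.2.2.1. Scheduled 15%. No special measure applies. → 15%.
Line E: sauce → 5.1; chilled → 5.1.3; with no added sugar → 5.1.3.1. Scheduled 32%. quota on 5.1.3 open → in-quota 37%; Zerath agreement on 5.1.2: 5.1.3.1 not covered. → 37%.
Sum: 32% + 1% + 38% + 15% + 37% = 123%.

123%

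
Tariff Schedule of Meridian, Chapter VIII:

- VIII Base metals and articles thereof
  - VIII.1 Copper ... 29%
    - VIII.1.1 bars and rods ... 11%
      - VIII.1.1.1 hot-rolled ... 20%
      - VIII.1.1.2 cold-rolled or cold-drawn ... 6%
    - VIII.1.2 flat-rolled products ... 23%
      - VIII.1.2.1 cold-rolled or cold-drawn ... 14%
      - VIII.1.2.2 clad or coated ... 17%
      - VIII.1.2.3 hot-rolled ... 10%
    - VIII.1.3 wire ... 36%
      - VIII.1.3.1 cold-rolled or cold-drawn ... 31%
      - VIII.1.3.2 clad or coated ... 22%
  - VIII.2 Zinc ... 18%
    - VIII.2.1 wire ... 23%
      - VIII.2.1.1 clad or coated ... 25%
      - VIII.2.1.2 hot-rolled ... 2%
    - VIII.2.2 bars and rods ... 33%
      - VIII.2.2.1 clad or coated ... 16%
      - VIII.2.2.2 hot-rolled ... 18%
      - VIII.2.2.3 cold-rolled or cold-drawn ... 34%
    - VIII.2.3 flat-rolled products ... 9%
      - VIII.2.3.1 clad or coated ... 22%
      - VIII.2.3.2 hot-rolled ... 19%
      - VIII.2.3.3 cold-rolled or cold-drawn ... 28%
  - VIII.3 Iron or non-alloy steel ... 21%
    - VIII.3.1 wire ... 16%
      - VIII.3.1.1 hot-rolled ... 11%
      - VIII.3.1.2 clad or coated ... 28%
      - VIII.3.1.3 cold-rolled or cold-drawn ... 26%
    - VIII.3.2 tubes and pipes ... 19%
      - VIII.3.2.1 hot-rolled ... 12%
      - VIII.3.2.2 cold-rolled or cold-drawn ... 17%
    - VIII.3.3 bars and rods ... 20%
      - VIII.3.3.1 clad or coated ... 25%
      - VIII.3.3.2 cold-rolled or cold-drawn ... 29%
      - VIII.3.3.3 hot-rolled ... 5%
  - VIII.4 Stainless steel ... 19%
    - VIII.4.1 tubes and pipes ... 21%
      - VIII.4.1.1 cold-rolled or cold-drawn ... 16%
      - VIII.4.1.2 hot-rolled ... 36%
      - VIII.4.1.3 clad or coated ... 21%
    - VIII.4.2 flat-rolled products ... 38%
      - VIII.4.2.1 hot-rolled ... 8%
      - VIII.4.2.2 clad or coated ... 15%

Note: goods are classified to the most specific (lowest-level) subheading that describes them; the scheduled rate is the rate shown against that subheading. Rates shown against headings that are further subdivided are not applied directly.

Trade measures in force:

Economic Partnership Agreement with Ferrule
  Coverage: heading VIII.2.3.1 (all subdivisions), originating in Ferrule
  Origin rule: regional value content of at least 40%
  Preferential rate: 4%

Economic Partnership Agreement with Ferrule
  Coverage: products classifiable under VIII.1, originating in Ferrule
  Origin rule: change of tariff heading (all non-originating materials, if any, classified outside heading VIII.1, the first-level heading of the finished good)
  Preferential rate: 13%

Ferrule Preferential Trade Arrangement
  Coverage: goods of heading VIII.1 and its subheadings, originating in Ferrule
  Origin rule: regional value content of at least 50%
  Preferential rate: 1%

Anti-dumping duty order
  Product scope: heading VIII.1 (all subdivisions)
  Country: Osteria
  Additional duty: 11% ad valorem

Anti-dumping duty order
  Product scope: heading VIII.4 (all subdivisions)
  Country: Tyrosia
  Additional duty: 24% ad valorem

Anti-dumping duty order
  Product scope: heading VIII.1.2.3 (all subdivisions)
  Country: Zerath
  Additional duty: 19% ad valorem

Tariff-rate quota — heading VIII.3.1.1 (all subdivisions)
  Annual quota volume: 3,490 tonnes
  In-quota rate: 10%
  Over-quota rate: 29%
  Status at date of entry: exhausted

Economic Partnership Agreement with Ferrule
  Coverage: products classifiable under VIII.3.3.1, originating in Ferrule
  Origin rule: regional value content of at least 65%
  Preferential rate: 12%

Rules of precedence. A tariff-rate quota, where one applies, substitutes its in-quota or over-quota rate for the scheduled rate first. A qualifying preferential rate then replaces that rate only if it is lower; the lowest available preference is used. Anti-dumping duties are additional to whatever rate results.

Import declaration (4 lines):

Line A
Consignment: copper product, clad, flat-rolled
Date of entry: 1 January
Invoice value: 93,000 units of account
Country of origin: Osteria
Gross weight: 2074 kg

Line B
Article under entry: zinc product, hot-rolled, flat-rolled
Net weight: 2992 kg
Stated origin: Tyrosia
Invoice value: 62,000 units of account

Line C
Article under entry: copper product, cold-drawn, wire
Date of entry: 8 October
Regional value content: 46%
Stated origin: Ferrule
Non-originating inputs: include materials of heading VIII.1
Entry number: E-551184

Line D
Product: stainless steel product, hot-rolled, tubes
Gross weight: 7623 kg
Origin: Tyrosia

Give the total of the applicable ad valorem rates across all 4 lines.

Line A: copper → VIII.1; flat-rolled → VIII.1.2; clad → VIII.1.2.2. Scheduled 17%. anti-dumping (Osteria, VIII.1): +11%; total 17% + 11% = 28%. → 28%.
Line B: zinc → VIII.2; flat-rolled → VIII.2.3; hot-rolled → VIII.2.3.2. Scheduled 19%. No special measure applies. → 19%.
Line C: copper → VIII.1; wire → VIII.1.3; cold-drawn → VIII.1.3.1. Scheduled 31%. Ferrule agreement on VIII.2.3.1: VIII.1.3.1 not covered; Ferrule agreement on VIII.1: CTH not met; Ferrule agreement on VIII.1: RVC < 50%; Ferrule agreement on VIII.3.3.1: VIII.1.3.1 not covered. → 31%.
Line D: stainless steel → VIII.4; tubes → VIII.4.1; hot-rolled → VIII.4.1.2. Scheduled 36%. anti-dumping (Tyrosia, VIII.4): +24%; total 36% + 24% = 60%. → 60%.
Sum: 28% + 19% + 31% + 60% = 138%.

138%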